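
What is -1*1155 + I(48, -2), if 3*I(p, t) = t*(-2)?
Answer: -3461/3 ≈ -1153.7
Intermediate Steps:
I(p, t) = -2*t/3 (I(p, t) = (t*(-2))/3 = (-2*t)/3 = -2*t/3)
-1*1155 + I(48, -2) = -1*1155 - 2/3*(-2) = -1155 + 4/3 = -3461/3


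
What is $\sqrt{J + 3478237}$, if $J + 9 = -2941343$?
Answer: $\sqrt{536885} \approx 732.72$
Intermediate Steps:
$J = -2941352$ ($J = -9 - 2941343 = -2941352$)
$\sqrt{J + 3478237} = \sqrt{-2941352 + 3478237} = \sqrt{536885}$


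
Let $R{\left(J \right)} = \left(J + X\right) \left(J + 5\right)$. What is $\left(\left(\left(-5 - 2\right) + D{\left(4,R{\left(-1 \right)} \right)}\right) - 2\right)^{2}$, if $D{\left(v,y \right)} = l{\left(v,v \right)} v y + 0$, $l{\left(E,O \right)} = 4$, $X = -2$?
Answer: $40401$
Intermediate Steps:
$R{\left(J \right)} = \left(-2 + J\right) \left(5 + J\right)$ ($R{\left(J \right)} = \left(J - 2\right) \left(J + 5\right) = \left(-2 + J\right) \left(5 + J\right)$)
$D{\left(v,y \right)} = 4 v y$ ($D{\left(v,y \right)} = 4 v y + 0 = 4 v y$)
$\left(\left(\left(-5 - 2\right) + D{\left(4,R{\left(-1 \right)} \right)}\right) - 2\right)^{2} = \left(\left(\left(-5 - 2\right) + 4 \cdot 4 \left(-10 + \left(-1\right)^{2} + 3 \left(-1\right)\right)\right) - 2\right)^{2} = \left(\left(-7 + 4 \cdot 4 \left(-10 + 1 - 3\right)\right) - 2\right)^{2} = \left(\left(-7 + 4 \cdot 4 \left(-12\right)\right) - 2\right)^{2} = \left(\left(-7 - 192\right) - 2\right)^{2} = \left(-199 - 2\right)^{2} = \left(-201\right)^{2} = 40401$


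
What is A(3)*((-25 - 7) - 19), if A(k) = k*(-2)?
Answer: 306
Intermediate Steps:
A(k) = -2*k
A(3)*((-25 - 7) - 19) = (-2*3)*((-25 - 7) - 19) = -6*(-32 - 19) = -6*(-51) = 306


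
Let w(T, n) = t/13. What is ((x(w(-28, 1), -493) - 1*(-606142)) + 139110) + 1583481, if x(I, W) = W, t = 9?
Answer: 2328240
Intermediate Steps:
w(T, n) = 9/13
((x(w(-28, 1), -493) - 1*(-606142)) + 139110) + 1583481 = ((-493 - 1*(-606142)) + 139110) + 1583481 = ((-493 + 606142) + 139110) + 1583481 = (605649 + 139110) + 1583481 = 744759 + 1583481 = 2328240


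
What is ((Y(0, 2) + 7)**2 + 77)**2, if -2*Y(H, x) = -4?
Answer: 24964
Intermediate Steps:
Y(H, x) = 2 (Y(H, x) = -1/2*(-4) = 2)
((Y(0, 2) + 7)**2 + 77)**2 = ((2 + 7)**2 + 77)**2 = (9**2 + 77)**2 = (81 + 77)**2 = 158**2 = 24964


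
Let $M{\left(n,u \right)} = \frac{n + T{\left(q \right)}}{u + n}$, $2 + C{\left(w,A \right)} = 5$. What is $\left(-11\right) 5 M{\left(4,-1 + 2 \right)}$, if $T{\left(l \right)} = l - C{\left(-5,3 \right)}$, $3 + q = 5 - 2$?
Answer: $-11$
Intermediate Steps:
$C{\left(w,A \right)} = 3$ ($C{\left(w,A \right)} = -2 + 5 = 3$)
$q = 0$ ($q = -3 + \left(5 - 2\right) = -3 + 3 = 0$)
$T{\left(l \right)} = -3 + l$ ($T{\left(l \right)} = l - 3 = -3 + l$)
$M{\left(n,u \right)} = \frac{-3 + n}{n + u}$ ($M{\left(n,u \right)} = \frac{n + \left(-3 + 0\right)}{u + n} = \frac{n - 3}{n + u} = \frac{-3 + n}{n + u}$)
$\left(-11\right) 5 M{\left(4,-1 + 2 \right)} = \left(-11\right) 5 \frac{-3 + 4}{4 + \left(-1 + 2\right)} = - 55 \frac{1}{4 + 1} \cdot 1 = - 55 \cdot \frac{1}{5} \cdot 1 = \left(-55\right) \frac{1}{5} = -11$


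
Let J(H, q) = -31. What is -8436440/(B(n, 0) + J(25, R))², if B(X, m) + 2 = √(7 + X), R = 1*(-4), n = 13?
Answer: -9356011960/1142761 - 1113610080*√5/1142761 ≈ -10366.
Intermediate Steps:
R = -4
B(X, m) = -2 + √(7 + X)
-8436440/(B(n, 0) + J(25, R))² = -8436440/((-2 + √(7 + 13)) - 31)² = -8436440/((-2 + √20) - 31)² = -8436440/((-2 + 2*√5) - 31)² = -8436440/(-33 + 2*√5)²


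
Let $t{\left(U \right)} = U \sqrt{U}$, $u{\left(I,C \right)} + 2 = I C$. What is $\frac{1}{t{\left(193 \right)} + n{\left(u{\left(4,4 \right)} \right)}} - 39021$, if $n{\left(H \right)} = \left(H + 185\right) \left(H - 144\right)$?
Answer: $- \frac{25834549327573}{662067843} - \frac{193 \sqrt{193}}{662067843} \approx -39021.0$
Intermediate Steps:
$u{\left(I,C \right)} = -2 + C I$ ($u{\left(I,C \right)} = -2 + I C = -2 + C I$)
$t{\left(U \right)} = U^{\frac{3}{2}}$
$n{\left(H \right)} = \left(-144 + H\right) \left(185 + H\right)$ ($n{\left(H \right)} = \left(185 + H\right) \left(-144 + H\right) = \left(-144 + H\right) \left(185 + H\right)$)
$\frac{1}{t{\left(193 \right)} + n{\left(u{\left(4,4 \right)} \right)}} - 39021 = \frac{1}{193^{\frac{3}{2}} + \left(-26640 + \left(-2 + 4 \cdot 4\right)^{2} + 41 \left(-2 + 4 \cdot 4\right)\right)} - 39021 = \frac{1}{193 \sqrt{193} + \left(-26640 + \left(-2 + 16\right)^{2} + 41 \left(-2 + 16\right)\right)} - 39021 = \frac{1}{193 \sqrt{193} + \left(-26640 + 14^{2} + 41 \cdot 14\right)} - 39021 = \frac{1}{193 \sqrt{193} + \left(-26640 + 196 + 574\right)} - 39021 = \frac{1}{193 \sqrt{193} - 25870} - 39021 = \frac{1}{-25870 + 193 \sqrt{193}} - 39021 = -39021 + \frac{1}{-25870 + 193 \sqrt{193}}$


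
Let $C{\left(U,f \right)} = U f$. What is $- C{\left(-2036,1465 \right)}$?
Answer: $2982740$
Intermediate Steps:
$- C{\left(-2036,1465 \right)} = - \left(-2036\right) 1465 = \left(-1\right) \left(-2982740\right) = 2982740$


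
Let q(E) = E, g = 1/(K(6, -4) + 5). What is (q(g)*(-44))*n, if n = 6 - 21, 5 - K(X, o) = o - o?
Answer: 66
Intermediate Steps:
K(X, o) = 5 (K(X, o) = 5 - (o - o) = 5 - 1*0 = 5 + 0 = 5)
g = 1/10 (g = 1/(5 + 5) = 1/10 ≈ 0.10000)
n = -15
(q(g)*(-44))*n = ((1/10)*(-44))*(-15) = -22/5*(-15) = 66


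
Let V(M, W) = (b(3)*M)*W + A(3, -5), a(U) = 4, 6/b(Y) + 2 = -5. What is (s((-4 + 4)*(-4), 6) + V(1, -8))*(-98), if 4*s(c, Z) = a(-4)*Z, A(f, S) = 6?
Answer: -1848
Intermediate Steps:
b(Y) = -6/7 (b(Y) = 6/(-2 - 5) = 6/(-7) = 6*(-⅐) = -6/7)
V(M, W) = 6 - 6*M*W/7 (V(M, W) = (-6*M/7)*W + 6 = -6*M*W/7 + 6 = 6 - 6*M*W/7)
s(c, Z) = Z (s(c, Z) = (4*Z)/4 = Z)
(s((-4 + 4)*(-4), 6) + V(1, -8))*(-98) = (6 + (6 - 6/7*1*(-8)))*(-98) = (6 + (6 + 48/7))*(-98) = (6 + 90/7)*(-98) = (132/7)*(-98) = -1848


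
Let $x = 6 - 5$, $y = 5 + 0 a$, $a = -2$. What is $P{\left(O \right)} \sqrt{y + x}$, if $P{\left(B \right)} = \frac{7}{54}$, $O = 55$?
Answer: $\frac{7 \sqrt{6}}{54} \approx 0.31753$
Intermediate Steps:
$y = 5$ ($y = 5 + 0 \left(-2\right) = 5 + 0 = 5$)
$x = 1$
$P{\left(B \right)} = \frac{7}{54}$ ($P{\left(B \right)} = 7 \cdot \frac{1}{54} = \frac{7}{54}$)
$P{\left(O \right)} \sqrt{y + x} = \frac{7 \sqrt{5 + 1}}{54} = \frac{7 \sqrt{6}}{54}$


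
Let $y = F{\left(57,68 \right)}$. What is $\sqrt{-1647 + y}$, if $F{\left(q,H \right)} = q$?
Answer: $i \sqrt{1590} \approx 39.875 i$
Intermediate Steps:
$y = 57$
$\sqrt{-1647 + y} = \sqrt{-1647 + 57} = \sqrt{-1590} = i \sqrt{1590}$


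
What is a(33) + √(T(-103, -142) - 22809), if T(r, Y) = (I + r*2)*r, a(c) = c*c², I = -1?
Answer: 35937 + 4*I*√93 ≈ 35937.0 + 38.575*I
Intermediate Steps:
a(c) = c³
T(r, Y) = r*(-1 + 2*r) (T(r, Y) = (-1 + r*2)*r = (-1 + 2*r)*r = r*(-1 + 2*r))
a(33) + √(T(-103, -142) - 22809) = 33³ + √(-103*(-1 + 2*(-103)) - 22809) = 35937 + √(-103*(-1 - 206) - 22809) = 35937 + √(-103*(-207) - 22809) = 35937 + √(21321 - 22809) = 35937 + √(-1488) = 35937 + 4*I*√93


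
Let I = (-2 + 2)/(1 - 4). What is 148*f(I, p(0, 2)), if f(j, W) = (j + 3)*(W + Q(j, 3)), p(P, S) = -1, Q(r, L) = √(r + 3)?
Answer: -444 + 444*√3 ≈ 325.03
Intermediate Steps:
Q(r, L) = √(3 + r)
I = 0 (I = 0/(-3) = 0*(-⅓) = 0)
f(j, W) = (3 + j)*(W + √(3 + j)) (f(j, W) = (j + 3)*(W + √(3 + j)) = (3 + j)*(W + √(3 + j)))
148*f(I, p(0, 2)) = 148*(3*(-1) + 3*√(3 + 0) - 1*0 + 0*√(3 + 0)) = 148*(-3 + 3*√3 + 0 + 0*√3) = 148*(-3 + 3*√3 + 0 + 0) = 148*(-3 + 3*√3) = -444 + 444*√3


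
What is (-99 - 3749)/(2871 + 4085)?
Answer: -26/47 ≈ -0.55319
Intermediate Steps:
(-99 - 3749)/(2871 + 4085) = -3848/6956 = -3848*1/6956 = -26/47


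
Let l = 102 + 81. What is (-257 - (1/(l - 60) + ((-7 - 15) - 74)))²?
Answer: 392198416/15129 ≈ 25924.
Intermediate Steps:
l = 183
(-257 - (1/(l - 60) + ((-7 - 15) - 74)))² = (-257 - (1/(183 - 60) + ((-7 - 15) - 74)))² = (-257 - (1/123 + (-22 - 74)))² = (-257 - (1/123 - 96))² = (-257 - 1*(-11807/123))² = (-257 + 11807/123)² = (-19804/123)² = 392198416/15129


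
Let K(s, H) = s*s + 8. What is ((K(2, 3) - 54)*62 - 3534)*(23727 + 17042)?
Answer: -250240122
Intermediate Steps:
K(s, H) = 8 + s² (K(s, H) = s² + 8 = 8 + s²)
((K(2, 3) - 54)*62 - 3534)*(23727 + 17042) = (((8 + 2²) - 54)*62 - 3534)*(23727 + 17042) = (((8 + 4) - 54)*62 - 3534)*40769 = ((12 - 54)*62 - 3534)*40769 = (-42*62 - 3534)*40769 = (-2604 - 3534)*40769 = -6138*40769 = -250240122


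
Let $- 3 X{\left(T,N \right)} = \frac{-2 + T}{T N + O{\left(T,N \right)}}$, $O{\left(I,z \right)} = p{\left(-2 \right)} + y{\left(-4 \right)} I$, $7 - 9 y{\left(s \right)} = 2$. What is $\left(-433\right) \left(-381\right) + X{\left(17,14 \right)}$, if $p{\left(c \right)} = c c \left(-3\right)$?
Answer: $\frac{349577742}{2119} \approx 1.6497 \cdot 10^{5}$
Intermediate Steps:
$p{\left(c \right)} = - 3 c^{2}$ ($p{\left(c \right)} = c^{2} \left(-3\right) = - 3 c^{2}$)
$y{\left(s \right)} = \frac{5}{9}$ ($y{\left(s \right)} = \frac{7}{9} - \frac{2}{9} = \frac{5}{9}$)
$O{\left(I,z \right)} = -12 + \frac{5 I}{9}$ ($O{\left(I,z \right)} = - 3 \left(-2\right)^{2} + \frac{5 I}{9} = \left(-3\right) 4 + \frac{5 I}{9} = -12 + \frac{5 I}{9}$)
$X{\left(T,N \right)} = - \frac{-2 + T}{3 \left(-12 + \frac{5 T}{9} + N T\right)}$ ($X{\left(T,N \right)} = - \frac{\left(-2 + T\right) \frac{1}{T N + \left(-12 + \frac{5 T}{9}\right)}}{3} = - \frac{\left(-2 + T\right) \frac{1}{N T + \left(-12 + \frac{5 T}{9}\right)}}{3} = - \frac{\left(-2 + T\right) \frac{1}{-12 + \frac{5 T}{9} + N T}}{3} = - \frac{\frac{1}{-12 + \frac{5 T}{9} + N T} \left(-2 + T\right)}{3} = - \frac{-2 + T}{3 \left(-12 + \frac{5 T}{9} + N T\right)}$)
$\left(-433\right) \left(-381\right) + X{\left(17,14 \right)} = \left(-433\right) \left(-381\right) + \frac{3 \left(2 - 17\right)}{-108 + 5 \cdot 17 + 9 \cdot 14 \cdot 17} = 164973 + \frac{3 \left(2 - 17\right)}{-108 + 85 + 2142} = 164973 + 3 \cdot \frac{1}{2119} \left(-15\right) = 164973 - \frac{45}{2119} = \frac{349577742}{2119}$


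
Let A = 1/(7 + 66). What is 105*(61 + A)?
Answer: 467670/73 ≈ 6406.4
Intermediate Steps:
A = 1/73 ≈ 0.013699
105*(61 + A) = 105*(61 + 1/73) = 105*(4454/73) = 467670/73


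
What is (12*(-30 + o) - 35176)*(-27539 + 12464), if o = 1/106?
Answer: 28392285150/53 ≈ 5.3570e+8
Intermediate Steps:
o = 1/106 ≈ 0.0094340
(12*(-30 + o) - 35176)*(-27539 + 12464) = (12*(-30 + 1/106) - 35176)*(-27539 + 12464) = (12*(-3179/106) - 35176)*(-15075) = (-19074/53 - 35176)*(-15075) = -1883402/53*(-15075) = 28392285150/53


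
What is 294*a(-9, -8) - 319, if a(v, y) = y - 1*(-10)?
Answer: 269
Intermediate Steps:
a(v, y) = 10 + y (a(v, y) = y + 10 = 10 + y)
294*a(-9, -8) - 319 = 294*(10 - 8) - 319 = 294*2 - 319 = 588 - 319 = 269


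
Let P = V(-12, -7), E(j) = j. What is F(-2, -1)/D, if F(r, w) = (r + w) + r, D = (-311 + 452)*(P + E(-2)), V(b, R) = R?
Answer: 5/1269 ≈ 0.0039401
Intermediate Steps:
P = -7
D = -1269 (D = (-311 + 452)*(-7 - 2) = 141*(-9) = -1269)
F(r, w) = w + 2*r
F(-2, -1)/D = (-1 + 2*(-2))/(-1269) = (-1 - 4)*(-1/1269) = -5*(-1/1269) = 5/1269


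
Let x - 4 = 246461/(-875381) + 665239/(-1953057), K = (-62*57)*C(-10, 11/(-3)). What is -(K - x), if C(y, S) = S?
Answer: -22148115782756354/1709668989717 ≈ -12955.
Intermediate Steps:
K = 12958 (K = (-62*57)*(11/(-3)) = -38874*(-1)/3 = -3534*(-11/3) = 12958)
x = 5774985996532/1709668989717 (x = 4 + (246461/(-875381) + 665239/(-1953057)) = 4 + (246461*(-1/875381) + 665239*(-1/1953057)) = 4 + (-246461/875381 - 665239/1953057) = 4 - 1063689962336/1709668989717 = 5774985996532/1709668989717 ≈ 3.3778)
-(K - x) = -(12958 - 1*5774985996532/1709668989717) = -(12958 - 5774985996532/1709668989717) = -1*22148115782756354/1709668989717 = -22148115782756354/1709668989717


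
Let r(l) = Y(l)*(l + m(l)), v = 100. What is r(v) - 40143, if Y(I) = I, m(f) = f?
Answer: -20143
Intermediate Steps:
r(l) = 2*l**2 (r(l) = l*(l + l) = l*(2*l) = 2*l**2)
r(v) - 40143 = 2*100**2 - 40143 = 2*10000 - 40143 = 20000 - 40143 = -20143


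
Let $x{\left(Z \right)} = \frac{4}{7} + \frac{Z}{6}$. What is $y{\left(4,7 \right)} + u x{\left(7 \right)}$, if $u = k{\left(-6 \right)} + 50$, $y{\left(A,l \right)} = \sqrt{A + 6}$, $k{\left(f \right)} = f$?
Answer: $\frac{1606}{21} + \sqrt{10} \approx 79.638$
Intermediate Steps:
$x{\left(Z \right)} = \frac{4}{7} + \frac{Z}{6}$ ($x{\left(Z \right)} = 4 \cdot \frac{1}{7} + Z \frac{1}{6} = \frac{4}{7} + \frac{Z}{6}$)
$y{\left(A,l \right)} = \sqrt{6 + A}$
$u = 44$ ($u = -6 + 50 = 44$)
$y{\left(4,7 \right)} + u x{\left(7 \right)} = \sqrt{6 + 4} + 44 \left(\frac{4}{7} + \frac{1}{6} \cdot 7\right) = \sqrt{10} + 44 \left(\frac{4}{7} + \frac{7}{6}\right) = \sqrt{10} + 44 \cdot \frac{73}{42} = \sqrt{10} + \frac{1606}{21} = \frac{1606}{21} + \sqrt{10}$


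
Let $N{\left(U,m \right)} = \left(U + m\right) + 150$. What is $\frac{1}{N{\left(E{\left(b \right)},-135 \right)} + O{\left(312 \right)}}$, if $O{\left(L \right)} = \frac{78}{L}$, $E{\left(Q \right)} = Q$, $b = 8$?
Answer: $\frac{4}{93} \approx 0.043011$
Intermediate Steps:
$N{\left(U,m \right)} = 150 + U + m$
$\frac{1}{N{\left(E{\left(b \right)},-135 \right)} + O{\left(312 \right)}} = \frac{1}{\left(150 + 8 - 135\right) + \frac{78}{312}} = \frac{1}{23 + 78 \cdot \frac{1}{312}} = \frac{1}{23 + \frac{1}{4}} = \frac{1}{\frac{93}{4}} = \frac{4}{93}$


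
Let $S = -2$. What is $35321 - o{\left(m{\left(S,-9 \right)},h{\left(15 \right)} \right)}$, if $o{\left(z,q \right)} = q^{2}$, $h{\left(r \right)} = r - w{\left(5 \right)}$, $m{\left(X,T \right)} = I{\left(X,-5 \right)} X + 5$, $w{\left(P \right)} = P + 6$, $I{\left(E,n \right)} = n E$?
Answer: $35305$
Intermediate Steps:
$I{\left(E,n \right)} = E n$
$w{\left(P \right)} = 6 + P$
$m{\left(X,T \right)} = 5 - 5 X^{2}$ ($m{\left(X,T \right)} = X \left(-5\right) X + 5 = - 5 X X + 5 = - 5 X^{2} + 5 = 5 - 5 X^{2}$)
$h{\left(r \right)} = -11 + r$ ($h{\left(r \right)} = r - \left(6 + 5\right) = r - 11 = -11 + r$)
$35321 - o{\left(m{\left(S,-9 \right)},h{\left(15 \right)} \right)} = 35321 - \left(-11 + 15\right)^{2} = 35321 - 4^{2} = 35321 - 16 = 35305$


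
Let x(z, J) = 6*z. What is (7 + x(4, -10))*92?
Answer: 2852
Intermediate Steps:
(7 + x(4, -10))*92 = (7 + 6*4)*92 = (7 + 24)*92 = 31*92 = 2852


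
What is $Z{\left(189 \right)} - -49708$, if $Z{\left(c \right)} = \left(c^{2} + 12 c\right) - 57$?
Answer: $87640$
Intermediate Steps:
$Z{\left(c \right)} = -57 + c^{2} + 12 c$
$Z{\left(189 \right)} - -49708 = \left(-57 + 189^{2} + 12 \cdot 189\right) - -49708 = \left(-57 + 35721 + 2268\right) + 49708 = 37932 + 49708 = 87640$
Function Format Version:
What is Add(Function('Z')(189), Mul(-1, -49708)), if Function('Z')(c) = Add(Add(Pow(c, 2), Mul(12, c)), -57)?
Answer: 87640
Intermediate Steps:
Function('Z')(c) = Add(-57, Pow(c, 2), Mul(12, c))
Add(Function('Z')(189), Mul(-1, -49708)) = Add(Add(-57, Pow(189, 2), Mul(12, 189)), Mul(-1, -49708)) = Add(Add(-57, 35721, 2268), 49708) = Add(37932, 49708) = 87640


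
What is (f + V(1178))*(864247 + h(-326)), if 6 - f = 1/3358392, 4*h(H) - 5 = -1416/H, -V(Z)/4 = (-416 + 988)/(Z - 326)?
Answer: 148449995761335957/51822227488 ≈ 2.8646e+6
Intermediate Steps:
V(Z) = -2288/(-326 + Z) (V(Z) = -4*(-416 + 988)/(Z - 326) = -2288/(-326 + Z))
h(H) = 5/4 - 354/H (h(H) = 5/4 + (-1416/H)/4 = 5/4 - 354/H)
f = 20150351/3358392 (f = 6 - 1/3358392 = 20150351/3358392 ≈ 6.0000)
(f + V(1178))*(864247 + h(-326)) = (20150351/3358392 - 2288/(-326 + 1178))*(864247 + (5/4 - 354/(-326))) = (20150351/3358392 - 2288/852)*(864247 + (5/4 - 354*(-1/326))) = (20150351/3358392 - 2288*1/852)*(864247 + (5/4 + 177/163)) = (20150351/3358392 - 572/213)*(864247 + 1523/652) = (263447171/79481944)*(563490567/652) = 148449995761335957/51822227488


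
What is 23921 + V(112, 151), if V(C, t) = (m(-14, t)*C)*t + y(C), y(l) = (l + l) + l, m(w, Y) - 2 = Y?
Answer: 2611793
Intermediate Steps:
m(w, Y) = 2 + Y
y(l) = 3*l (y(l) = 2*l + l = 3*l)
V(C, t) = 3*C + C*t*(2 + t) (V(C, t) = ((2 + t)*C)*t + 3*C = (C*(2 + t))*t + 3*C = C*t*(2 + t) + 3*C = 3*C + C*t*(2 + t))
23921 + V(112, 151) = 23921 + 112*(3 + 151*(2 + 151)) = 23921 + 112*(3 + 151*153) = 23921 + 112*(3 + 23103) = 23921 + 112*23106 = 23921 + 2587872 = 2611793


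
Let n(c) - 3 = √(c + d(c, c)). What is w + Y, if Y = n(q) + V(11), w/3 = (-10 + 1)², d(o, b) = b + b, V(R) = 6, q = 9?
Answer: 252 + 3*√3 ≈ 257.20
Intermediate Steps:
d(o, b) = 2*b
w = 243 (w = 3*(-10 + 1)² = 3*(-9)² = 3*81 = 243)
n(c) = 3 + √3*√c (n(c) = 3 + √(c + 2*c) = 3 + √(3*c) = 3 + √3*√c)
Y = 9 + 3*√3 (Y = (3 + √3*√9) + 6 = (3 + √3*3) + 6 = (3 + 3*√3) + 6 = 9 + 3*√3 ≈ 14.196)
w + Y = 243 + (9 + 3*√3) = 252 + 3*√3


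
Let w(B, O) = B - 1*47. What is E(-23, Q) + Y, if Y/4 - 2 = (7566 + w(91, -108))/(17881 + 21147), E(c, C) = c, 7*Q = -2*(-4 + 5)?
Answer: -138745/9757 ≈ -14.220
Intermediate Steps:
Q = -2/7 (Q = (-2*(-4 + 5))/7 = (-2*1)/7 = (1/7)*(-2) = -2/7 ≈ -0.28571)
w(B, O) = -47 + B (w(B, O) = B - 47 = -47 + B)
Y = 85666/9757 (Y = 8 + 4*((7566 + (-47 + 91))/(17881 + 21147)) = 8 + 4*((7566 + 44)/39028) = 8 + 4*(7610*(1/39028)) = 8 + 4*(3805/19514) = 8 + 7610/9757 = 85666/9757 ≈ 8.7800)
E(-23, Q) + Y = -23 + 85666/9757 = -138745/9757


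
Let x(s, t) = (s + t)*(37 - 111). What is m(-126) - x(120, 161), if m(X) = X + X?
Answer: 20542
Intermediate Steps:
m(X) = 2*X
x(s, t) = -74*s - 74*t (x(s, t) = (s + t)*(-74) = -74*s - 74*t)
m(-126) - x(120, 161) = 2*(-126) - (-74*120 - 74*161) = -252 - (-8880 - 11914) = -252 - 1*(-20794) = -252 + 20794 = 20542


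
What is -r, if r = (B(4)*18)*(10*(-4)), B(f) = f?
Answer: 2880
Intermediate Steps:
r = -2880 (r = (4*18)*(10*(-4)) = 72*(-40) = -2880)
-r = -1*(-2880) = 2880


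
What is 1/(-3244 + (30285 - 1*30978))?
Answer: -1/3937 ≈ -0.00025400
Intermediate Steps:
1/(-3244 + (30285 - 1*30978)) = 1/(-3244 + (30285 - 30978)) = 1/(-3244 - 693) = 1/(-3937) = -1/3937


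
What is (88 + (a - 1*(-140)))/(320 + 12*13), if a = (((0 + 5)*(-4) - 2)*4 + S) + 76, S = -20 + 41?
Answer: 237/476 ≈ 0.49790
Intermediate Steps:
S = 21
a = 9 (a = (((0 + 5)*(-4) - 2)*4 + 21) + 76 = ((5*(-4) - 2)*4 + 21) + 76 = ((-20 - 2)*4 + 21) + 76 = (-22*4 + 21) + 76 = (-88 + 21) + 76 = -67 + 76 = 9)
(88 + (a - 1*(-140)))/(320 + 12*13) = (88 + (9 - 1*(-140)))/(320 + 12*13) = (88 + (9 + 140))/(320 + 156) = (88 + 149)/476 = 237*(1/476) = 237/476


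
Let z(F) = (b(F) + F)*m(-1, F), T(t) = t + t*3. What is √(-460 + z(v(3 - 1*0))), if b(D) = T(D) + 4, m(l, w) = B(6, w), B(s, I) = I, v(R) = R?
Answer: I*√403 ≈ 20.075*I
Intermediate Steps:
T(t) = 4*t (T(t) = t + 3*t = 4*t)
m(l, w) = w
b(D) = 4 + 4*D (b(D) = 4*D + 4 = 4 + 4*D)
z(F) = F*(4 + 5*F) (z(F) = ((4 + 4*F) + F)*F = (4 + 5*F)*F = F*(4 + 5*F))
√(-460 + z(v(3 - 1*0))) = √(-460 + (3 - 1*0)*(4 + 5*(3 - 1*0))) = √(-460 + (3 + 0)*(4 + 5*(3 + 0))) = √(-460 + 3*(4 + 5*3)) = √(-460 + 3*(4 + 15)) = √(-460 + 3*19) = √(-460 + 57) = √(-403) = I*√403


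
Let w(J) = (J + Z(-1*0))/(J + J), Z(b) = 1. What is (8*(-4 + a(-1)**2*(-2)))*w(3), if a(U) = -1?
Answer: -32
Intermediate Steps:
w(J) = (1 + J)/(2*J) (w(J) = (J + 1)/(J + J) = (1 + J)/((2*J)) = (1 + J)*(1/(2*J)) = (1 + J)/(2*J))
(8*(-4 + a(-1)**2*(-2)))*w(3) = (8*(-4 + (-1)**2*(-2)))*((1/2)*(1 + 3)/3) = (8*(-4 + 1*(-2)))*((1/2)*(1/3)*4) = (8*(-4 - 2))*(2/3) = (8*(-6))*(2/3) = -48*2/3 = -32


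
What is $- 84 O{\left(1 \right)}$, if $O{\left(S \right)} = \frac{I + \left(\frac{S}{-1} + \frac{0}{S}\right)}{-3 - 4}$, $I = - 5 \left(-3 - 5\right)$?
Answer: $468$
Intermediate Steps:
$I = 40$ ($I = \left(-5\right) \left(-8\right) = 40$)
$O{\left(S \right)} = - \frac{40}{7} + \frac{S}{7}$ ($O{\left(S \right)} = \frac{40 + \left(\frac{S}{-1} + \frac{0}{S}\right)}{-3 - 4} = \frac{40 + \left(S \left(-1\right) + 0\right)}{-7} = \left(40 + \left(- S + 0\right)\right) \left(- \frac{1}{7}\right) = \left(40 - S\right) \left(- \frac{1}{7}\right) = - \frac{40}{7} + \frac{S}{7}$)
$- 84 O{\left(1 \right)} = - 84 \left(- \frac{40}{7} + \frac{1}{7} \cdot 1\right) = - 84 \left(- \frac{40}{7} + \frac{1}{7}\right) = \left(-84\right) \left(- \frac{39}{7}\right) = 468$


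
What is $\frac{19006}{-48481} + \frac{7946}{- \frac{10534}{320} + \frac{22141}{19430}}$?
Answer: $- \frac{23989616147006}{95793850305} \approx -250.43$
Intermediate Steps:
$\frac{19006}{-48481} + \frac{7946}{- \frac{10534}{320} + \frac{22141}{19430}} = 19006 \left(- \frac{1}{48481}\right) + \frac{7946}{\left(-10534\right) \frac{1}{320} + 22141 \cdot \frac{1}{19430}} = - \frac{19006}{48481} + \frac{7946}{- \frac{5267}{160} + \frac{22141}{19430}} = - \frac{19006}{48481} + \frac{7946}{- \frac{1975905}{62176}} = - \frac{19006}{48481} + 7946 \left(- \frac{62176}{1975905}\right) = - \frac{19006}{48481} - \frac{494050496}{1975905} = - \frac{23989616147006}{95793850305}$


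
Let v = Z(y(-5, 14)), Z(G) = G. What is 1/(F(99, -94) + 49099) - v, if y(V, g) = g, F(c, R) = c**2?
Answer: -824599/58900 ≈ -14.000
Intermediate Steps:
v = 14
1/(F(99, -94) + 49099) - v = 1/(99**2 + 49099) - 1*14 = 1/(9801 + 49099) - 14 = 1/58900 - 14 = -824599/58900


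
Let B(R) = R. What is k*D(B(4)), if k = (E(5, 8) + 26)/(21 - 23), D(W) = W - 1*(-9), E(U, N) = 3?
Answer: -377/2 ≈ -188.50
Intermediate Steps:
D(W) = 9 + W (D(W) = W + 9 = 9 + W)
k = -29/2 (k = (3 + 26)/(21 - 23) = 29/(-2) = 29*(-½) = -29/2 ≈ -14.500)
k*D(B(4)) = -29*(9 + 4)/2 = -29/2*13 = -377/2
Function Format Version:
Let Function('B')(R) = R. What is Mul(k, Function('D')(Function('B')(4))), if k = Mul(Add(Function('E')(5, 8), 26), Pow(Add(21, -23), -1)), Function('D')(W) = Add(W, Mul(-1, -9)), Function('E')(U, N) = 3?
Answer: Rational(-377, 2) ≈ -188.50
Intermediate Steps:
Function('D')(W) = Add(9, W) (Function('D')(W) = Add(W, 9) = Add(9, W))
k = Rational(-29, 2) (k = Mul(Add(3, 26), Pow(Add(21, -23), -1)) = Mul(29, Pow(-2, -1)) = Mul(29, Rational(-1, 2)) = Rational(-29, 2) ≈ -14.500)
Mul(k, Function('D')(Function('B')(4))) = Mul(Rational(-29, 2), Add(9, 4)) = Mul(Rational(-29, 2), 13) = Rational(-377, 2)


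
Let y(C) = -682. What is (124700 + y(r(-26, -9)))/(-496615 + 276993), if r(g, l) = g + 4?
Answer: -62009/109811 ≈ -0.56469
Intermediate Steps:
r(g, l) = 4 + g
(124700 + y(r(-26, -9)))/(-496615 + 276993) = (124700 - 682)/(-496615 + 276993) = 124018/(-219622) = 124018*(-1/219622) = -62009/109811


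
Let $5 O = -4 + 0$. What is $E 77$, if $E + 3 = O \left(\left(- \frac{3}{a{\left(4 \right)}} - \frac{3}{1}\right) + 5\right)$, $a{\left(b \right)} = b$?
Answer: $-308$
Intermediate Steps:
$O = - \frac{4}{5}$ ($O = \frac{-4 + 0}{5} = \frac{1}{5} \left(-4\right) = - \frac{4}{5} \approx -0.8$)
$E = -4$ ($E = -3 - \frac{4 \left(\left(- \frac{3}{4} - \frac{3}{1}\right) + 5\right)}{5} = -3 - \frac{4 \left(\left(\left(-3\right) \frac{1}{4} - 3\right) + 5\right)}{5} = -3 - \frac{4 \left(\left(- \frac{3}{4} - 3\right) + 5\right)}{5} = -3 - \frac{4 \left(- \frac{15}{4} + 5\right)}{5} = -3 - 1 = -4$)
$E 77 = \left(-4\right) 77 = -308$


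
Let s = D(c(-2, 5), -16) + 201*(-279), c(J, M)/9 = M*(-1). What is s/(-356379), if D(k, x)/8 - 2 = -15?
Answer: 56183/356379 ≈ 0.15765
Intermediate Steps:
c(J, M) = -9*M (c(J, M) = 9*(M*(-1)) = 9*(-M) = -9*M)
D(k, x) = -104 (D(k, x) = 16 + 8*(-15) = 16 - 120 = -104)
s = -56183 (s = -104 + 201*(-279) = -104 - 56079 = -56183)
s/(-356379) = -56183/(-356379) = -56183*(-1/356379) = 56183/356379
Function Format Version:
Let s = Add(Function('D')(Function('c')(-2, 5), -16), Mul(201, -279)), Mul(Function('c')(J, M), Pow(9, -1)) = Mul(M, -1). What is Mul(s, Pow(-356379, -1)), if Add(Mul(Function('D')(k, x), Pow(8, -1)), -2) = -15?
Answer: Rational(56183, 356379) ≈ 0.15765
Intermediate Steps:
Function('c')(J, M) = Mul(-9, M) (Function('c')(J, M) = Mul(9, Mul(M, -1)) = Mul(9, Mul(-1, M)) = Mul(-9, M))
Function('D')(k, x) = -104 (Function('D')(k, x) = Add(16, Mul(8, -15)) = Add(16, -120) = -104)
s = -56183 (s = Add(-104, Mul(201, -279)) = Add(-104, -56079) = -56183)
Mul(s, Pow(-356379, -1)) = Mul(-56183, Pow(-356379, -1)) = Mul(-56183, Rational(-1, 356379)) = Rational(56183, 356379)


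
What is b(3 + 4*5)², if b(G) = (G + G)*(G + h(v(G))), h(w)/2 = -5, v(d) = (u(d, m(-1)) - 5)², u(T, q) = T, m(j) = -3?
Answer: 357604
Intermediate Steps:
v(d) = (-5 + d)² (v(d) = (d - 5)² = (-5 + d)²)
h(w) = -10 (h(w) = 2*(-5) = -10)
b(G) = 2*G*(-10 + G) (b(G) = (G + G)*(G - 10) = (2*G)*(-10 + G) = 2*G*(-10 + G))
b(3 + 4*5)² = (2*(3 + 4*5)*(-10 + (3 + 4*5)))² = (2*(3 + 20)*(-10 + (3 + 20)))² = (2*23*(-10 + 23))² = (2*23*13)² = 598² = 357604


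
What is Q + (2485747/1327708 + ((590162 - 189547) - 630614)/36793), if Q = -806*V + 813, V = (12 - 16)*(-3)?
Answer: -432979256596317/48850360444 ≈ -8863.4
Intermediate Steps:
V = 12 (V = -4*(-3) = 12)
Q = -8859 (Q = -806*12 + 813 = -9672 + 813 = -8859)
Q + (2485747/1327708 + ((590162 - 189547) - 630614)/36793) = -8859 + (2485747/1327708 + ((590162 - 189547) - 630614)/36793) = -8859 + (2485747*(1/1327708) + (400615 - 630614)*(1/36793)) = -8859 + (2485747/1327708 - 229999*1/36793) = -8859 + (2485747/1327708 - 229999/36793) = -8859 - 213913422921/48850360444 = -432979256596317/48850360444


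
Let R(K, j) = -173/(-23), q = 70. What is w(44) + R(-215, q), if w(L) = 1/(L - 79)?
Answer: 6032/805 ≈ 7.4932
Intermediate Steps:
R(K, j) = 173/23 (R(K, j) = -173*(-1/23) = 173/23)
w(L) = 1/(-79 + L)
w(44) + R(-215, q) = 1/(-79 + 44) + 173/23 = 1/(-35) + 173/23 = -1/35 + 173/23 = 6032/805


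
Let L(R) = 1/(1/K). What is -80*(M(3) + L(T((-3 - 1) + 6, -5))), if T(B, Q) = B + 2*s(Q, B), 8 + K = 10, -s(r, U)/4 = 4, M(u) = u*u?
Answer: -880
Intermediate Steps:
M(u) = u²
s(r, U) = -16 (s(r, U) = -4*4 = -16)
K = 2 (K = -8 + 10 = 2)
T(B, Q) = -32 + B (T(B, Q) = B + 2*(-16) = B - 32 = -32 + B)
L(R) = 2 (L(R) = 1/(1/2) = 1/(½) = 2)
-80*(M(3) + L(T((-3 - 1) + 6, -5))) = -80*(3² + 2) = -80*(9 + 2) = -80*11 = -880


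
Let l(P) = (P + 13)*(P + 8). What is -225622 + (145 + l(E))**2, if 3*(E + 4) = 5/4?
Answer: -3956554631/20736 ≈ -1.9081e+5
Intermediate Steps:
E = -43/12 (E = -4 + (5/4)/3 = -4 + (5*(1/4))/3 = -4 + (1/3)*(5/4) = -4 + 5/12 = -43/12 ≈ -3.5833)
l(P) = (8 + P)*(13 + P) (l(P) = (13 + P)*(8 + P) = (8 + P)*(13 + P))
-225622 + (145 + l(E))**2 = -225622 + (145 + (104 + (-43/12)**2 + 21*(-43/12)))**2 = -225622 + (145 + (104 + 1849/144 - 301/4))**2 = -225622 + (145 + 5989/144)**2 = -225622 + (26869/144)**2 = -225622 + 721943161/20736 = -3956554631/20736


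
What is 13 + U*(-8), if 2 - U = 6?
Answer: 45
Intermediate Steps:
U = -4 (U = 2 - 1*6 = 2 - 6 = -4)
13 + U*(-8) = 13 - 4*(-8) = 13 + 32 = 45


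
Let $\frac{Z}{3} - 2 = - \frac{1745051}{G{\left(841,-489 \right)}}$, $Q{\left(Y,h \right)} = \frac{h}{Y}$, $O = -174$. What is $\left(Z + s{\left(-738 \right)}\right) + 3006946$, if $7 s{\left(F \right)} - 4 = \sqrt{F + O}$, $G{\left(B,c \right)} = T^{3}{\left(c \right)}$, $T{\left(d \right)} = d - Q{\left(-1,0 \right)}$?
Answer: $\frac{820408114370321}{272837061} + \frac{4 i \sqrt{57}}{7} \approx 3.007 \cdot 10^{6} + 4.3142 i$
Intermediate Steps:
$T{\left(d \right)} = d$ ($T{\left(d \right)} = d - \frac{0}{-1} = d - 0 \left(-1\right) = d - 0 = d + 0 = d$)
$G{\left(B,c \right)} = c^{3}$
$Z = \frac{235605389}{38976723}$ ($Z = 6 + 3 \left(- \frac{1745051}{\left(-489\right)^{3}}\right) = 6 + 3 \left(- \frac{1745051}{-116930169}\right) = 6 + 3 \left(\left(-1745051\right) \left(- \frac{1}{116930169}\right)\right) = 6 + 3 \cdot \frac{1745051}{116930169} = 6 + \frac{1745051}{38976723} = \frac{235605389}{38976723} \approx 6.0448$)
$s{\left(F \right)} = \frac{4}{7} + \frac{\sqrt{-174 + F}}{7}$ ($s{\left(F \right)} = \frac{4}{7} + \frac{\sqrt{F - 174}}{7} = \frac{4}{7} + \frac{\sqrt{-174 + F}}{7}$)
$\left(Z + s{\left(-738 \right)}\right) + 3006946 = \left(\frac{235605389}{38976723} + \left(\frac{4}{7} + \frac{\sqrt{-174 - 738}}{7}\right)\right) + 3006946 = \left(\frac{235605389}{38976723} + \left(\frac{4}{7} + \frac{\sqrt{-912}}{7}\right)\right) + 3006946 = \left(\frac{235605389}{38976723} + \left(\frac{4}{7} + \frac{4 i \sqrt{57}}{7}\right)\right) + 3006946 = \left(\frac{1805144615}{272837061} + \frac{4 i \sqrt{57}}{7}\right) + 3006946 = \frac{820408114370321}{272837061} + \frac{4 i \sqrt{57}}{7}$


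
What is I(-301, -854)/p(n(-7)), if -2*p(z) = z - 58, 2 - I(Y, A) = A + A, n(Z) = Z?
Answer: 684/13 ≈ 52.615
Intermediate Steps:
I(Y, A) = 2 - 2*A (I(Y, A) = 2 - (A + A) = 2 - 2*A)
p(z) = 29 - z/2 (p(z) = -(z - 58)/2 = -(-58 + z)/2 = 29 - z/2)
I(-301, -854)/p(n(-7)) = (2 - 2*(-854))/(29 - ½*(-7)) = (2 + 1708)/(29 + 7/2) = 1710/(65/2) = 1710*(2/65) = 684/13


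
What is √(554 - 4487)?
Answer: 3*I*√437 ≈ 62.714*I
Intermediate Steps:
√(554 - 4487) = √(-3933) = 3*I*√437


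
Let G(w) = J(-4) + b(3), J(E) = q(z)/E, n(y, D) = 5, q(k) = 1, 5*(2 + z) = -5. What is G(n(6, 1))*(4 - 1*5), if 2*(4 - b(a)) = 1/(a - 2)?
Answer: -13/4 ≈ -3.2500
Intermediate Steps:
z = -3 (z = -2 + (⅕)*(-5) = -2 - 1 = -3)
J(E) = 1/E
b(a) = 4 - 1/(2*(-2 + a)) (b(a) = 4 - 1/(2*(a - 2)) = 4 - 1/(2*(-2 + a)))
G(w) = 13/4 (G(w) = 1/(-4) + (-17 + 8*3)/(2*(-2 + 3)) = -¼ + (½)*(-17 + 24)/1 = -¼ + (½)*1*7 = -¼ + 7/2 = 13/4)
G(n(6, 1))*(4 - 1*5) = 13*(4 - 1*5)/4 = 13*(4 - 5)/4 = (13/4)*(-1) = -13/4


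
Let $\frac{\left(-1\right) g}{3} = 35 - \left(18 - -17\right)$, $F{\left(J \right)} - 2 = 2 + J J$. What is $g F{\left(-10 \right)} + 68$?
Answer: $68$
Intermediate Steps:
$F{\left(J \right)} = 4 + J^{2}$ ($F{\left(J \right)} = 2 + \left(2 + J J\right) = 2 + \left(2 + J^{2}\right) = 4 + J^{2}$)
$g = 0$ ($g = - 3 \left(35 - \left(18 - -17\right)\right) = - 3 \left(35 - \left(18 + 17\right)\right) = - 3 \left(35 - 35\right) = \left(-3\right) 0 = 0$)
$g F{\left(-10 \right)} + 68 = 0 \left(4 + \left(-10\right)^{2}\right) + 68 = 0 \left(4 + 100\right) + 68 = 0 \cdot 104 + 68 = 0 + 68 = 68$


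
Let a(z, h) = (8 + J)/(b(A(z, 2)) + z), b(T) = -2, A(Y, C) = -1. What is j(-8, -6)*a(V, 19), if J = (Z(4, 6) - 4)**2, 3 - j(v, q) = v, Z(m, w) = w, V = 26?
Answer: 11/2 ≈ 5.5000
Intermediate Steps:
j(v, q) = 3 - v
J = 4 (J = (6 - 4)**2 = 2**2 = 4)
a(z, h) = 12/(-2 + z) (a(z, h) = (8 + 4)/(-2 + z) = 12/(-2 + z))
j(-8, -6)*a(V, 19) = (3 - 1*(-8))*(12/(-2 + 26)) = (3 + 8)*(12/24) = 11*(12*(1/24)) = 11*(1/2) = 11/2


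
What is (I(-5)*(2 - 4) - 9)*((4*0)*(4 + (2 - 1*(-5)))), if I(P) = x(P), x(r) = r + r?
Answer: 0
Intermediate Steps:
x(r) = 2*r
I(P) = 2*P
(I(-5)*(2 - 4) - 9)*((4*0)*(4 + (2 - 1*(-5)))) = ((2*(-5))*(2 - 4) - 9)*((4*0)*(4 + (2 - 1*(-5)))) = (-10*(-2) - 9)*(0*(4 + (2 + 5))) = (20 - 9)*(0*(4 + 7)) = 11*(0*11) = 11*0 = 0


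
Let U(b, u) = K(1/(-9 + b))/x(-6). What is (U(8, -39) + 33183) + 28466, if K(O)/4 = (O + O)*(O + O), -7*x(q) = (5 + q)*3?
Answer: 185059/3 ≈ 61686.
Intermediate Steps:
x(q) = -15/7 - 3*q/7 (x(q) = -(5 + q)*3/7 = -(15 + 3*q)/7 = -15/7 - 3*q/7)
K(O) = 16*O² (K(O) = 4*((O + O)*(O + O)) = 4*((2*O)*(2*O)) = 4*(4*O²) = 16*O²)
U(b, u) = 112/(3*(-9 + b)²) (U(b, u) = (16*(1/(-9 + b))²)/(-15/7 - 3/7*(-6)) = (16/(-9 + b)²)/(-15/7 + 18/7) = (16/(-9 + b)²)/(3/7) = (16/(-9 + b)²)*(7/3) = 112/(3*(-9 + b)²))
(U(8, -39) + 33183) + 28466 = (112/(3*(-9 + 8)²) + 33183) + 28466 = ((112/3)/(-1)² + 33183) + 28466 = ((112/3)*1 + 33183) + 28466 = (112/3 + 33183) + 28466 = 99661/3 + 28466 = 185059/3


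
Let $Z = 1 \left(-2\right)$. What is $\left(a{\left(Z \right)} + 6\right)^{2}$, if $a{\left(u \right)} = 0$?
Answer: $36$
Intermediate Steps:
$Z = -2$
$\left(a{\left(Z \right)} + 6\right)^{2} = \left(0 + 6\right)^{2} = 6^{2} = 36$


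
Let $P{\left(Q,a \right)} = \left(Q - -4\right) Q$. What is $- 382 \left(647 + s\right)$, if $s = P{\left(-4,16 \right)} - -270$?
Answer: $-350294$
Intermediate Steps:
$P{\left(Q,a \right)} = Q \left(4 + Q\right)$ ($P{\left(Q,a \right)} = \left(Q + 4\right) Q = \left(4 + Q\right) Q = Q \left(4 + Q\right)$)
$s = 270$ ($s = - 4 \left(4 - 4\right) - -270 = \left(-4\right) 0 + 270 = 0 + 270 = 270$)
$- 382 \left(647 + s\right) = - 382 \left(647 + 270\right) = \left(-382\right) 917 = -350294$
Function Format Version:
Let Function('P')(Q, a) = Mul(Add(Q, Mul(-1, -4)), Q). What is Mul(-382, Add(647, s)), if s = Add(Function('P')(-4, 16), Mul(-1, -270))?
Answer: -350294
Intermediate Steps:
Function('P')(Q, a) = Mul(Q, Add(4, Q)) (Function('P')(Q, a) = Mul(Add(Q, 4), Q) = Mul(Add(4, Q), Q) = Mul(Q, Add(4, Q)))
s = 270 (s = Add(Mul(-4, Add(4, -4)), Mul(-1, -270)) = Add(Mul(-4, 0), 270) = Add(0, 270) = 270)
Mul(-382, Add(647, s)) = Mul(-382, Add(647, 270)) = Mul(-382, 917) = -350294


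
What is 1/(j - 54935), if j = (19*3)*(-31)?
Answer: -1/56702 ≈ -1.7636e-5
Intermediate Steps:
j = -1767 (j = 57*(-31) = -1767)
1/(j - 54935) = 1/(-1767 - 54935) = 1/(-56702) = -1/56702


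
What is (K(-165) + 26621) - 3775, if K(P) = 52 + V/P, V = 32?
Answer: 3778138/165 ≈ 22898.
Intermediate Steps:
K(P) = 52 + 32/P
(K(-165) + 26621) - 3775 = ((52 + 32/(-165)) + 26621) - 3775 = ((52 + 32*(-1/165)) + 26621) - 3775 = ((52 - 32/165) + 26621) - 3775 = (8548/165 + 26621) - 3775 = 4401013/165 - 3775 = 3778138/165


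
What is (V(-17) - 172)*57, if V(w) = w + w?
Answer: -11742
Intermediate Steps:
V(w) = 2*w
(V(-17) - 172)*57 = (2*(-17) - 172)*57 = (-34 - 172)*57 = -206*57 = -11742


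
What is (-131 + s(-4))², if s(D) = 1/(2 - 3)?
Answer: 17424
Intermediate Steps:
s(D) = -1 (s(D) = 1/(-1) = -1)
(-131 + s(-4))² = (-131 - 1)² = (-132)² = 17424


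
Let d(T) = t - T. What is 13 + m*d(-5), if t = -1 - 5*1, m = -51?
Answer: 64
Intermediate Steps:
t = -6 (t = -1 - 5 = -6)
d(T) = -6 - T
13 + m*d(-5) = 13 - 51*(-6 - 1*(-5)) = 13 - 51*(-6 + 5) = 13 - 51*(-1) = 13 + 51 = 64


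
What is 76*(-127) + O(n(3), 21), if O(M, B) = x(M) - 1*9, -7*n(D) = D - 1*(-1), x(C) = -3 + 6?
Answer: -9658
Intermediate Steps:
x(C) = 3
n(D) = -⅐ - D/7 (n(D) = -(D - 1*(-1))/7 = -(D + 1)/7 = -(1 + D)/7 = -⅐ - D/7)
O(M, B) = -6 (O(M, B) = 3 - 1*9 = 3 - 9 = -6)
76*(-127) + O(n(3), 21) = 76*(-127) - 6 = -9652 - 6 = -9658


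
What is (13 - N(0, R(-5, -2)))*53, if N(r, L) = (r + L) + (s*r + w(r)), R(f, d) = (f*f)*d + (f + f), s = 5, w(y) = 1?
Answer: 3816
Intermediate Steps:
R(f, d) = 2*f + d*f² (R(f, d) = f²*d + 2*f = d*f² + 2*f = 2*f + d*f²)
N(r, L) = 1 + L + 6*r (N(r, L) = (r + L) + (5*r + 1) = (L + r) + (1 + 5*r) = 1 + L + 6*r)
(13 - N(0, R(-5, -2)))*53 = (13 - (1 - 5*(2 - 2*(-5)) + 6*0))*53 = (13 - (1 - 5*(2 + 10) + 0))*53 = (13 - (1 - 5*12 + 0))*53 = (13 - (1 - 60 + 0))*53 = (13 - 1*(-59))*53 = (13 + 59)*53 = 72*53 = 3816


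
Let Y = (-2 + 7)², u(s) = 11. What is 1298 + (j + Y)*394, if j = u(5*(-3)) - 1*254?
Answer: -84594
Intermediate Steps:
Y = 25 (Y = 5² = 25)
j = -243 (j = 11 - 1*254 = 11 - 254 = -243)
1298 + (j + Y)*394 = 1298 + (-243 + 25)*394 = 1298 - 218*394 = 1298 - 85892 = -84594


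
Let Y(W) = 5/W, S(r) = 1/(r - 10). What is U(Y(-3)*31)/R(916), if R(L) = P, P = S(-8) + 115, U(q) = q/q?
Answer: 18/2069 ≈ 0.0086998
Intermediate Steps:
S(r) = 1/(-10 + r)
U(q) = 1
P = 2069/18 (P = 1/(-10 - 8) + 115 = 1/(-18) + 115 = -1/18 + 115 = 2069/18 ≈ 114.94)
R(L) = 2069/18
U(Y(-3)*31)/R(916) = 1/(2069/18) = 1*(18/2069) = 18/2069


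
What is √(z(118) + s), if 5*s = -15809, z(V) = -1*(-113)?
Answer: 2*I*√19055/5 ≈ 55.216*I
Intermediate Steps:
z(V) = 113
s = -15809/5 (s = (⅕)*(-15809) = -15809/5 ≈ -3161.8)
√(z(118) + s) = √(113 - 15809/5) = √(-15244/5) = 2*I*√19055/5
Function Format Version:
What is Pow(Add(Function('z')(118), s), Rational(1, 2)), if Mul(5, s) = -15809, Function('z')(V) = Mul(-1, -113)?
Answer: Mul(Rational(2, 5), I, Pow(19055, Rational(1, 2))) ≈ Mul(55.216, I)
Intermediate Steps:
Function('z')(V) = 113
s = Rational(-15809, 5) (s = Mul(Rational(1, 5), -15809) = Rational(-15809, 5) ≈ -3161.8)
Pow(Add(Function('z')(118), s), Rational(1, 2)) = Pow(Add(113, Rational(-15809, 5)), Rational(1, 2)) = Pow(Rational(-15244, 5), Rational(1, 2)) = Mul(Rational(2, 5), I, Pow(19055, Rational(1, 2)))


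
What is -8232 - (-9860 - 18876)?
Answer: 20504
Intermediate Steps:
-8232 - (-9860 - 18876) = -8232 - 1*(-28736) = -8232 + 28736 = 20504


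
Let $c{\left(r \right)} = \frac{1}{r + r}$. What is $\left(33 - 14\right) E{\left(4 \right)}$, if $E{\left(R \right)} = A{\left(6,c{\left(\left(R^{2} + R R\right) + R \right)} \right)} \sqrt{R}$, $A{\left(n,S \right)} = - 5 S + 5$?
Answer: $\frac{6745}{36} \approx 187.36$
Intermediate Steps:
$c{\left(r \right)} = \frac{1}{2 r}$
$A{\left(n,S \right)} = 5 - 5 S$
$E{\left(R \right)} = \sqrt{R} \left(5 - \frac{5}{2 \left(R + 2 R^{2}\right)}\right)$ ($E{\left(R \right)} = \left(5 - 5 \frac{1}{2 \left(\left(R^{2} + R R\right) + R\right)}\right) \sqrt{R} = \left(5 - 5 \frac{1}{2 \left(\left(R^{2} + R^{2}\right) + R\right)}\right) \sqrt{R} = \left(5 - 5 \frac{1}{2 \left(2 R^{2} + R\right)}\right) \sqrt{R} = \left(5 - 5 \frac{1}{2 \left(R + 2 R^{2}\right)}\right) \sqrt{R} = \left(5 - \frac{5}{2 \left(R + 2 R^{2}\right)}\right) \sqrt{R} = \sqrt{R} \left(5 - \frac{5}{2 \left(R + 2 R^{2}\right)}\right)$)
$\left(33 - 14\right) E{\left(4 \right)} = \left(33 - 14\right) \frac{5 \left(-1 + 2 \cdot 4 \left(1 + 2 \cdot 4\right)\right)}{2 \cdot 2 \left(1 + 2 \cdot 4\right)} = 19 \cdot \frac{5}{2} \cdot \frac{1}{2} \frac{1}{1 + 8} \left(-1 + 2 \cdot 4 \left(1 + 8\right)\right) = 19 \cdot \frac{5}{2} \cdot \frac{1}{2} \cdot \frac{1}{9} \left(-1 + 2 \cdot 4 \cdot 9\right) = 19 \cdot \frac{5}{2} \cdot \frac{1}{2} \cdot \frac{1}{9} \left(-1 + 72\right) = 19 \cdot \frac{5}{2} \cdot \frac{1}{2} \cdot \frac{1}{9} \cdot 71 = 19 \cdot \frac{355}{36} = \frac{6745}{36}$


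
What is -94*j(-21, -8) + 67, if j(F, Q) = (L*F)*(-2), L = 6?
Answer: -23621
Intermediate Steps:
j(F, Q) = -12*F (j(F, Q) = (6*F)*(-2) = -12*F)
-94*j(-21, -8) + 67 = -(-1128)*(-21) + 67 = -94*252 + 67 = -23688 + 67 = -23621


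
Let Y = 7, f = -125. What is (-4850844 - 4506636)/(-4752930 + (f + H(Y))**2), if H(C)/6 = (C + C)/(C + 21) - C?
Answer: 275220/139001 ≈ 1.9800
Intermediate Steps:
H(C) = -6*C + 12*C/(21 + C) (H(C) = 6*((C + C)/(C + 21) - C) = 6*((2*C)/(21 + C) - C) = 6*(2*C/(21 + C) - C) = 6*(-C + 2*C/(21 + C)) = -6*C + 12*C/(21 + C))
(-4850844 - 4506636)/(-4752930 + (f + H(Y))**2) = (-4850844 - 4506636)/(-4752930 + (-125 - 6*7*(19 + 7)/(21 + 7))**2) = -9357480/(-4752930 + (-125 - 6*7*26/28)**2) = -9357480/(-4752930 + (-125 - 6*7*1/28*26)**2) = -9357480/(-4752930 + (-125 - 39)**2) = -9357480/(-4752930 + (-164)**2) = -9357480/(-4752930 + 26896) = -9357480/(-4726034) = -9357480*(-1/4726034) = 275220/139001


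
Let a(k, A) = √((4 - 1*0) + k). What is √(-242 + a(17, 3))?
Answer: √(-242 + √21) ≈ 15.408*I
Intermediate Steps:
a(k, A) = √(4 + k) (a(k, A) = √((4 + 0) + k) = √(4 + k))
√(-242 + a(17, 3)) = √(-242 + √(4 + 17)) = √(-242 + √21)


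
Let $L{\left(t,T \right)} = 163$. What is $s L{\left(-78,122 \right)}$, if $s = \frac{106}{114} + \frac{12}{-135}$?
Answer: $\frac{117197}{855} \approx 137.07$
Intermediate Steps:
$s = \frac{719}{855}$ ($s = 106 \cdot \frac{1}{114} + 12 \left(- \frac{1}{135}\right) = \frac{53}{57} - \frac{4}{45} = \frac{719}{855} \approx 0.84094$)
$s L{\left(-78,122 \right)} = \frac{719}{855} \cdot 163 = \frac{117197}{855}$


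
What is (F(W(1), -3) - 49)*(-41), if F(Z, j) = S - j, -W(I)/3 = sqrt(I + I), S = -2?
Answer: 1968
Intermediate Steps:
W(I) = -3*sqrt(2)*sqrt(I) (W(I) = -3*sqrt(I + I) = -3*sqrt(2)*sqrt(I))
F(Z, j) = -2 - j
(F(W(1), -3) - 49)*(-41) = ((-2 - 1*(-3)) - 49)*(-41) = ((-2 + 3) - 49)*(-41) = (1 - 49)*(-41) = -48*(-41) = 1968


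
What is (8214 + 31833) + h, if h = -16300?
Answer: 23747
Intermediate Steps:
(8214 + 31833) + h = (8214 + 31833) - 16300 = 40047 - 16300 = 23747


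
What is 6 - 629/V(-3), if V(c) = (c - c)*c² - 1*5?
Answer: 659/5 ≈ 131.80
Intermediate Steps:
V(c) = -5 (V(c) = 0*c² - 5 = 0 - 5 = -5)
6 - 629/V(-3) = 6 - 629/(-5) = 6 - 629*(-1)/5 = 6 - 17*(-37/5) = 6 + 629/5 = 659/5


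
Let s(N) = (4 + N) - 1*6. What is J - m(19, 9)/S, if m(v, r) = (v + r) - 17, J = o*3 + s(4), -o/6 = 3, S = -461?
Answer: -23961/461 ≈ -51.976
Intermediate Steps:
s(N) = -2 + N (s(N) = (4 + N) - 6 = -2 + N)
o = -18 (o = -6*3 = -18)
J = -52 (J = -18*3 + (-2 + 4) = -54 + 2 = -52)
m(v, r) = -17 + r + v (m(v, r) = (r + v) - 17 = -17 + r + v)
J - m(19, 9)/S = -52 - (-17 + 9 + 19)/(-461) = -52 - 11*(-1)/461 = -52 - 1*(-11/461) = -52 + 11/461 = -23961/461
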